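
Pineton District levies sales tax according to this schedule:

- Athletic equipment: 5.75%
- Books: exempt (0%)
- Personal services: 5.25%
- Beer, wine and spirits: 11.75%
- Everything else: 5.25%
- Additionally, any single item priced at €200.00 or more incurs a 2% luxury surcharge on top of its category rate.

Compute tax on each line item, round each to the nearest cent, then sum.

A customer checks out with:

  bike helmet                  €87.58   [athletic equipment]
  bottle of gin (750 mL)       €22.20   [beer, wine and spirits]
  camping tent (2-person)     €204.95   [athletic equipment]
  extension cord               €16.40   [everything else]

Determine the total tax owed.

Bike helmet €87.58: athletic equipment → 5.75% → €5.04
Bottle of gin (750 mL) €22.20: beer, wine and spirits → 11.75% → €2.61
Camping tent (2-person) €204.95: athletic equipment → 5.75% + 2% surcharge = 7.75% → €15.88
Extension cord €16.40: everything else → 5.25% → €0.86
Total tax = €5.04 + €2.61 + €15.88 + €0.86 = €24.39

€24.39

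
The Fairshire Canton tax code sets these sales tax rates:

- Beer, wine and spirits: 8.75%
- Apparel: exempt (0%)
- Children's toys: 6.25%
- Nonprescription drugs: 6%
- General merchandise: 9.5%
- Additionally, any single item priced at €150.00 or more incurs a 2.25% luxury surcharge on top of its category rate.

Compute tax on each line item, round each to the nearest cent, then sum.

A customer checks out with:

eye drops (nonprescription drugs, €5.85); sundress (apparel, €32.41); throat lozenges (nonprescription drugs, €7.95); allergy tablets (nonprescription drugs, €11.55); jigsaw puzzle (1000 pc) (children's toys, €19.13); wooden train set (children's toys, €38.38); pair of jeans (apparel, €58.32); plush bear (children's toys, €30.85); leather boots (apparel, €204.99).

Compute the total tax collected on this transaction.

€11.66

Eye drops €5.85: nonprescription drugs → 6% → €0.35
Sundress €32.41: apparel → 0% → €0.00
Throat lozenges €7.95: nonprescription drugs → 6% → €0.48
Allergy tablets €11.55: nonprescription drugs → 6% → €0.69
Jigsaw puzzle (1000 pc) €19.13: children's toys → 6.25% → €1.20
Wooden train set €38.38: children's toys → 6.25% → €2.40
Pair of jeans €58.32: apparel → 0% → €0.00
Plush bear €30.85: children's toys → 6.25% → €1.93
Leather boots €204.99: apparel → 0% + 2.25% surcharge = 2.25% → €4.61
Total tax = €0.35 + €0.48 + €0.69 + €1.20 + €2.40 + €1.93 + €4.61 = €11.66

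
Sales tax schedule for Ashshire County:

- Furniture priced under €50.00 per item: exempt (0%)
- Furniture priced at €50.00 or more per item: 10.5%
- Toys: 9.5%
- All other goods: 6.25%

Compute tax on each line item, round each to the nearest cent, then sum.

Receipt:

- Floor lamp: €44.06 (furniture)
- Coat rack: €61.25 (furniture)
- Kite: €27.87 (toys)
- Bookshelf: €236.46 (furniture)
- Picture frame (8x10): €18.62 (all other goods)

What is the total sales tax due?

€35.07

Floor lamp €44.06: furniture, under €50.00 → 0% → €0.00
Coat rack €61.25: furniture, €50.00 or more → 10.5% → €6.43
Kite €27.87: toys → 9.5% → €2.65
Bookshelf €236.46: furniture, €50.00 or more → 10.5% → €24.83
Picture frame (8x10) €18.62: all other goods → 6.25% → €1.16
Total tax = €6.43 + €2.65 + €24.83 + €1.16 = €35.07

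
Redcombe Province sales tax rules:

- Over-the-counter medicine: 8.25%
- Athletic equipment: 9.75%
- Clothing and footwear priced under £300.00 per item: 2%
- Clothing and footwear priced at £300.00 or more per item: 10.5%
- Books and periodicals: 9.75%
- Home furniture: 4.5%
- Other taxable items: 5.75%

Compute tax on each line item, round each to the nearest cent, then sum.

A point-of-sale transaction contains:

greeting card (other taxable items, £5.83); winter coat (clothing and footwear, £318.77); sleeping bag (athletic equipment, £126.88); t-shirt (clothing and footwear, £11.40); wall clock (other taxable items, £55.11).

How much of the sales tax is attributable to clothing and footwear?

£33.70

Winter coat £318.77: clothing and footwear, £300.00 or more → 10.5% → £33.47
T-shirt £11.40: clothing and footwear, under £300.00 → 2% → £0.23
Tax on clothing and footwear = £33.47 + £0.23 = £33.70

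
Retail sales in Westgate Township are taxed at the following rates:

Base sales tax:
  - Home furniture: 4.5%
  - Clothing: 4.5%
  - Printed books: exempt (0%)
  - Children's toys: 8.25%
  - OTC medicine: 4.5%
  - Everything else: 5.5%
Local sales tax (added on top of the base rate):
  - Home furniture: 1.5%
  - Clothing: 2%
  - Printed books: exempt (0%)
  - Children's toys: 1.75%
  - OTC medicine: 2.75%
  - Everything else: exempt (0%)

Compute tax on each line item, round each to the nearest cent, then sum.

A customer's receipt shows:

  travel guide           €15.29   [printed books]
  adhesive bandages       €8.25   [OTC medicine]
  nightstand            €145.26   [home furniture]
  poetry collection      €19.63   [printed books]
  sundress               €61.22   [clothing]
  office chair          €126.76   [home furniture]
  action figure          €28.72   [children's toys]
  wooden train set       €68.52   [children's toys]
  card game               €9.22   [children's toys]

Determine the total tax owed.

Travel guide €15.29: printed books → 0% + 0% local = 0% → €0.00
Adhesive bandages €8.25: OTC medicine → 4.5% + 2.75% local = 7.25% → €0.60
Nightstand €145.26: home furniture → 4.5% + 1.5% local = 6% → €8.72
Poetry collection €19.63: printed books → 0% + 0% local = 0% → €0.00
Sundress €61.22: clothing → 4.5% + 2% local = 6.5% → €3.98
Office chair €126.76: home furniture → 4.5% + 1.5% local = 6% → €7.61
Action figure €28.72: children's toys → 8.25% + 1.75% local = 10% → €2.87
Wooden train set €68.52: children's toys → 8.25% + 1.75% local = 10% → €6.85
Card game €9.22: children's toys → 8.25% + 1.75% local = 10% → €0.92
Total tax = €0.60 + €8.72 + €3.98 + €7.61 + €2.87 + €6.85 + €0.92 = €31.55

€31.55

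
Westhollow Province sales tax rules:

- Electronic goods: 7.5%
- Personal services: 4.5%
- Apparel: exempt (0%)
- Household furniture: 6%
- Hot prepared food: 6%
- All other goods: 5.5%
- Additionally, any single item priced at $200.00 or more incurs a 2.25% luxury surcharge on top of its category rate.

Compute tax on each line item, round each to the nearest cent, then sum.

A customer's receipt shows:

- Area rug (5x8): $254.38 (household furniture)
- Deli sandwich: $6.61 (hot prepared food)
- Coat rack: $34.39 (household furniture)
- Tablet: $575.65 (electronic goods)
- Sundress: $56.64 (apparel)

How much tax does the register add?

Area rug (5x8) $254.38: household furniture → 6% + 2.25% surcharge = 8.25% → $20.99
Deli sandwich $6.61: hot prepared food → 6% → $0.40
Coat rack $34.39: household furniture → 6% → $2.06
Tablet $575.65: electronic goods → 7.5% + 2.25% surcharge = 9.75% → $56.13
Sundress $56.64: apparel → 0% → $0.00
Total tax = $20.99 + $0.40 + $2.06 + $56.13 = $79.58

$79.58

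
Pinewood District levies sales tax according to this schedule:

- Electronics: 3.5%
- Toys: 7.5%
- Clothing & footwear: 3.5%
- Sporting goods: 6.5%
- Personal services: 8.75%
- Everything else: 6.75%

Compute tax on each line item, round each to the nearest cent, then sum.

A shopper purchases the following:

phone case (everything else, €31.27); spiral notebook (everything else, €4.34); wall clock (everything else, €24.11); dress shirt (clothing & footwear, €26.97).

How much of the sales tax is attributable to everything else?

Phone case €31.27: everything else → 6.75% → €2.11
Spiral notebook €4.34: everything else → 6.75% → €0.29
Wall clock €24.11: everything else → 6.75% → €1.63
Tax on everything else = €2.11 + €0.29 + €1.63 = €4.03

€4.03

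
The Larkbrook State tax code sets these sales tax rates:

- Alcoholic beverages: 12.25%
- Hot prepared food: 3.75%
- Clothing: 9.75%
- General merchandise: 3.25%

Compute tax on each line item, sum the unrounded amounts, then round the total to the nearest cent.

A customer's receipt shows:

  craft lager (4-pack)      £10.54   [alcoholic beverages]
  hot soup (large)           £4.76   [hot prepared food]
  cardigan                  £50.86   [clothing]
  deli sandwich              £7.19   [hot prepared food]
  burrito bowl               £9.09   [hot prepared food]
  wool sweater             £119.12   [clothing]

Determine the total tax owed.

Craft lager (4-pack) £10.54: alcoholic beverages → 12.25% → £1.29115
Hot soup (large) £4.76: hot prepared food → 3.75% → £0.1785
Cardigan £50.86: clothing → 9.75% → £4.95885
Deli sandwich £7.19: hot prepared food → 3.75% → £0.269625
Burrito bowl £9.09: hot prepared food → 3.75% → £0.340875
Wool sweater £119.12: clothing → 9.75% → £11.6142
Unrounded tax sum = £18.6532 → £18.65

£18.65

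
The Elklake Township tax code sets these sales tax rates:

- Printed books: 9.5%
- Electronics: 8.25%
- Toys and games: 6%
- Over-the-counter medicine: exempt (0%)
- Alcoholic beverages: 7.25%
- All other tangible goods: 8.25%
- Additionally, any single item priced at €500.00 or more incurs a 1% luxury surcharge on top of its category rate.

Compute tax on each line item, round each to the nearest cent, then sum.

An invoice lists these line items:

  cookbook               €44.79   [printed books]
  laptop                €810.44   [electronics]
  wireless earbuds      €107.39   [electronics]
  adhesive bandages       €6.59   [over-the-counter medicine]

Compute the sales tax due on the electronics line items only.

€83.83

Laptop €810.44: electronics → 8.25% + 1% surcharge = 9.25% → €74.97
Wireless earbuds €107.39: electronics → 8.25% → €8.86
Tax on electronics = €74.97 + €8.86 = €83.83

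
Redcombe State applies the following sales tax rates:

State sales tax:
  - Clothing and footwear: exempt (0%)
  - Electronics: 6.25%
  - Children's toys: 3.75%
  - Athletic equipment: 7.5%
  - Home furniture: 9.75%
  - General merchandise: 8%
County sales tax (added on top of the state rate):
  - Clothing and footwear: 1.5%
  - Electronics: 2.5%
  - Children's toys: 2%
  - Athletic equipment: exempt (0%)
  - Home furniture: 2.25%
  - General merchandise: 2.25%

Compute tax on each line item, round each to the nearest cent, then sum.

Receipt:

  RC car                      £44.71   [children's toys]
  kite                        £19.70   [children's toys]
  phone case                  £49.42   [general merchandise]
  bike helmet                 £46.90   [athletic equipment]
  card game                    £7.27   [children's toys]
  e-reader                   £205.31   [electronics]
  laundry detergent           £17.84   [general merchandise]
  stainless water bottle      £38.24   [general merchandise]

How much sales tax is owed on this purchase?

RC car £44.71: children's toys → 3.75% + 2% county = 5.75% → £2.57
Kite £19.70: children's toys → 3.75% + 2% county = 5.75% → £1.13
Phone case £49.42: general merchandise → 8% + 2.25% county = 10.25% → £5.07
Bike helmet £46.90: athletic equipment → 7.5% + 0% county = 7.5% → £3.52
Card game £7.27: children's toys → 3.75% + 2% county = 5.75% → £0.42
E-reader £205.31: electronics → 6.25% + 2.5% county = 8.75% → £17.96
Laundry detergent £17.84: general merchandise → 8% + 2.25% county = 10.25% → £1.83
Stainless water bottle £38.24: general merchandise → 8% + 2.25% county = 10.25% → £3.92
Total tax = £2.57 + £1.13 + £5.07 + £3.52 + £0.42 + £17.96 + £1.83 + £3.92 = £36.42

£36.42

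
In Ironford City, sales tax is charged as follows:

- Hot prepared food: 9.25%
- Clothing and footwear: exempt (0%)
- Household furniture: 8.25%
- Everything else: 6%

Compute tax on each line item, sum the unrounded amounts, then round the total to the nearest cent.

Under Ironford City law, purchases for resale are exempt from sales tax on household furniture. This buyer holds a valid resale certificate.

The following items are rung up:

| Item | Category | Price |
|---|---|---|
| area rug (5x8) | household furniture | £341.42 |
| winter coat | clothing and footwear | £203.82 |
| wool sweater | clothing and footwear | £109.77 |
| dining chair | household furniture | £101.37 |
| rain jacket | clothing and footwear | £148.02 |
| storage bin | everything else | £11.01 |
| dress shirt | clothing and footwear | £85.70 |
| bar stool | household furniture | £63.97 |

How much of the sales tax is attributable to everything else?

Storage bin £11.01: everything else → 6% → £0.6606
Tax on everything else: unrounded sum = £0.6606 → £0.66

£0.66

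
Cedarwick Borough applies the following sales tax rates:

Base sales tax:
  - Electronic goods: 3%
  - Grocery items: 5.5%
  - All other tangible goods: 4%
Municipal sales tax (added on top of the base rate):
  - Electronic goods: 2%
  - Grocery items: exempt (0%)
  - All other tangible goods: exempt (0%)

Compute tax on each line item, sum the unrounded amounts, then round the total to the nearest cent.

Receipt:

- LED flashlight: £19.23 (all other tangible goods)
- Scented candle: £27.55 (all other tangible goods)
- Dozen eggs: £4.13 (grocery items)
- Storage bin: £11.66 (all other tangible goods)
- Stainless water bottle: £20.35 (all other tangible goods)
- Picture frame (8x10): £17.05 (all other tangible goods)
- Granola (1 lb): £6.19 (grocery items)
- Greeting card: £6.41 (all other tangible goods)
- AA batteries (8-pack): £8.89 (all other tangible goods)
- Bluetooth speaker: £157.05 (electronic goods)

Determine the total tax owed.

LED flashlight £19.23: all other tangible goods → 4% + 0% municipal = 4% → £0.7692
Scented candle £27.55: all other tangible goods → 4% + 0% municipal = 4% → £1.102
Dozen eggs £4.13: grocery items → 5.5% + 0% municipal = 5.5% → £0.22715
Storage bin £11.66: all other tangible goods → 4% + 0% municipal = 4% → £0.4664
Stainless water bottle £20.35: all other tangible goods → 4% + 0% municipal = 4% → £0.814
Picture frame (8x10) £17.05: all other tangible goods → 4% + 0% municipal = 4% → £0.682
Granola (1 lb) £6.19: grocery items → 5.5% + 0% municipal = 5.5% → £0.34045
Greeting card £6.41: all other tangible goods → 4% + 0% municipal = 4% → £0.2564
AA batteries (8-pack) £8.89: all other tangible goods → 4% + 0% municipal = 4% → £0.3556
Bluetooth speaker £157.05: electronic goods → 3% + 2% municipal = 5% → £7.8525
Unrounded tax sum = £12.8657 → £12.87

£12.87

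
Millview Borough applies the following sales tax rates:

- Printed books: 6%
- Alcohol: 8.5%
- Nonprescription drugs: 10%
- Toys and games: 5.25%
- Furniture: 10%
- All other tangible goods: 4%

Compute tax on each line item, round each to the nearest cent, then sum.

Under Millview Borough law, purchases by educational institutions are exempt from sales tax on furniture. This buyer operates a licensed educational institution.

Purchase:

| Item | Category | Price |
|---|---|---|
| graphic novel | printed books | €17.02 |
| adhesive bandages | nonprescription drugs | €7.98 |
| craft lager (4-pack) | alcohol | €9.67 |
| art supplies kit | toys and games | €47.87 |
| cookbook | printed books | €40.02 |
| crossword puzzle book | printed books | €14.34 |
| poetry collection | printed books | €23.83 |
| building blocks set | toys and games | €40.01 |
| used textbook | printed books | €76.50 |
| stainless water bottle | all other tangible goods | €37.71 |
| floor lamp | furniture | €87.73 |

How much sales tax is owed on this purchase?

€18.04

Graphic novel €17.02: printed books → 6% → €1.02
Adhesive bandages €7.98: nonprescription drugs → 10% → €0.80
Craft lager (4-pack) €9.67: alcohol → 8.5% → €0.82
Art supplies kit €47.87: toys and games → 5.25% → €2.51
Cookbook €40.02: printed books → 6% → €2.40
Crossword puzzle book €14.34: printed books → 6% → €0.86
Poetry collection €23.83: printed books → 6% → €1.43
Building blocks set €40.01: toys and games → 5.25% → €2.10
Used textbook €76.50: printed books → 6% → €4.59
Stainless water bottle €37.71: all other tangible goods → 4% → €1.51
Floor lamp €87.73: furniture, buyer-exempt → 0% → €0.00
Total tax = €1.02 + €0.80 + €0.82 + €2.51 + €2.40 + €0.86 + €1.43 + €2.10 + €4.59 + €1.51 = €18.04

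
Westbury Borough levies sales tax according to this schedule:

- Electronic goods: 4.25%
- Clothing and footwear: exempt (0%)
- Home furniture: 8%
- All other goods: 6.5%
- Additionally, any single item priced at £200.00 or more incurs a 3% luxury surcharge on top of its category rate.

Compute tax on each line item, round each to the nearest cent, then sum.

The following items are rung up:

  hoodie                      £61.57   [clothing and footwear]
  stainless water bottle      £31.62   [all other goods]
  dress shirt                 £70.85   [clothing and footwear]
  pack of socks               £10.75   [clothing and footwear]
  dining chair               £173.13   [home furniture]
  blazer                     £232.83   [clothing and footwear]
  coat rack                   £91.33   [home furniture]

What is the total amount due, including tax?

Hoodie £61.57: clothing and footwear → 0% → £0.00
Stainless water bottle £31.62: all other goods → 6.5% → £2.06
Dress shirt £70.85: clothing and footwear → 0% → £0.00
Pack of socks £10.75: clothing and footwear → 0% → £0.00
Dining chair £173.13: home furniture → 8% → £13.85
Blazer £232.83: clothing and footwear → 0% + 3% surcharge = 3% → £6.98
Coat rack £91.33: home furniture → 8% → £7.31
Subtotal = £672.08; tax = £30.20; total due = £702.28

£702.28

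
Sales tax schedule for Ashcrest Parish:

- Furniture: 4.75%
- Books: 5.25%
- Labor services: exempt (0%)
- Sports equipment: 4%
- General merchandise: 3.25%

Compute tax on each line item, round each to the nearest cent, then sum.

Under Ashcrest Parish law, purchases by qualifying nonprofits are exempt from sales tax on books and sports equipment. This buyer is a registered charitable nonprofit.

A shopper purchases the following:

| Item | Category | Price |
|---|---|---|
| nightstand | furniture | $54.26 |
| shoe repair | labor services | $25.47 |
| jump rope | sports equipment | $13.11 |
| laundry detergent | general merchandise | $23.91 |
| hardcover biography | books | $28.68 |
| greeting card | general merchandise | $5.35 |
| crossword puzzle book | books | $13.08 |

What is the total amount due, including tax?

Nightstand $54.26: furniture → 4.75% → $2.58
Shoe repair $25.47: labor services → 0% → $0.00
Jump rope $13.11: sports equipment, buyer-exempt → 0% → $0.00
Laundry detergent $23.91: general merchandise → 3.25% → $0.78
Hardcover biography $28.68: books, buyer-exempt → 0% → $0.00
Greeting card $5.35: general merchandise → 3.25% → $0.17
Crossword puzzle book $13.08: books, buyer-exempt → 0% → $0.00
Subtotal = $163.86; tax = $3.53; total due = $167.39

$167.39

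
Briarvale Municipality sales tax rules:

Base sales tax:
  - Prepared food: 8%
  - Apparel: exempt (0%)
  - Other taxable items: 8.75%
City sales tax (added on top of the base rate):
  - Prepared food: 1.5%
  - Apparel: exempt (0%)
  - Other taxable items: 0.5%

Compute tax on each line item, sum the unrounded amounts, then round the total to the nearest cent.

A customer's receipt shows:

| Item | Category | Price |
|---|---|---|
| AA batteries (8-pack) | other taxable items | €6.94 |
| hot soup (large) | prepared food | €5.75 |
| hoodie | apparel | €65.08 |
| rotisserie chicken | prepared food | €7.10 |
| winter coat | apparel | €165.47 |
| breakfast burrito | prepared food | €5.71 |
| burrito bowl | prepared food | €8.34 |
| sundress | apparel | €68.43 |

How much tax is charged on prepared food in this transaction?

Hot soup (large) €5.75: prepared food → 8% + 1.5% city = 9.5% → €0.54625
Rotisserie chicken €7.10: prepared food → 8% + 1.5% city = 9.5% → €0.6745
Breakfast burrito €5.71: prepared food → 8% + 1.5% city = 9.5% → €0.54245
Burrito bowl €8.34: prepared food → 8% + 1.5% city = 9.5% → €0.7923
Tax on prepared food: unrounded sum = €2.5555 → €2.56

€2.56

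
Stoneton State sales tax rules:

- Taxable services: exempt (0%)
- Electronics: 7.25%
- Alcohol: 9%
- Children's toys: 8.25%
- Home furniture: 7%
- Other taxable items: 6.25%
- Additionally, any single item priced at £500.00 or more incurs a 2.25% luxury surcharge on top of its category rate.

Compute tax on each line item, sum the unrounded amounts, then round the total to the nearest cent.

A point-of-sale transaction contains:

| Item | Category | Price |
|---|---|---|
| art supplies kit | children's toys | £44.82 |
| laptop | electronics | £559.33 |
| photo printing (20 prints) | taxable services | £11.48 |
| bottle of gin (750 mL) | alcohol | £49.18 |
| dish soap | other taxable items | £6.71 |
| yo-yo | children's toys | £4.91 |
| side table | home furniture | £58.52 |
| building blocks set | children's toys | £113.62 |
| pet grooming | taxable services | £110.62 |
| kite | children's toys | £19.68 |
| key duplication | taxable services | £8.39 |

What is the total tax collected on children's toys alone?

£15.10

Art supplies kit £44.82: children's toys → 8.25% → £3.69765
Yo-yo £4.91: children's toys → 8.25% → £0.405075
Building blocks set £113.62: children's toys → 8.25% → £9.37365
Kite £19.68: children's toys → 8.25% → £1.6236
Tax on children's toys: unrounded sum = £15.099975 → £15.10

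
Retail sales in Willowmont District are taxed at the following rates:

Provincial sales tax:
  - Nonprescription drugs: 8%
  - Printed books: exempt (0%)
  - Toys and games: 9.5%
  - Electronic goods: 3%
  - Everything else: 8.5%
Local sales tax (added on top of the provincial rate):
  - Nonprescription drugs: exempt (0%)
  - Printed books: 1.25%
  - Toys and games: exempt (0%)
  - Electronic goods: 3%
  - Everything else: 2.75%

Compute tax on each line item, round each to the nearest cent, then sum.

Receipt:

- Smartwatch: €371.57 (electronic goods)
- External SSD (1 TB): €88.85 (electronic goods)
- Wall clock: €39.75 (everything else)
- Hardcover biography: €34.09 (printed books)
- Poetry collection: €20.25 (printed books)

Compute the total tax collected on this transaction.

Smartwatch €371.57: electronic goods → 3% + 3% local = 6% → €22.29
External SSD (1 TB) €88.85: electronic goods → 3% + 3% local = 6% → €5.33
Wall clock €39.75: everything else → 8.5% + 2.75% local = 11.25% → €4.47
Hardcover biography €34.09: printed books → 0% + 1.25% local = 1.25% → €0.43
Poetry collection €20.25: printed books → 0% + 1.25% local = 1.25% → €0.25
Total tax = €22.29 + €5.33 + €4.47 + €0.43 + €0.25 = €32.77

€32.77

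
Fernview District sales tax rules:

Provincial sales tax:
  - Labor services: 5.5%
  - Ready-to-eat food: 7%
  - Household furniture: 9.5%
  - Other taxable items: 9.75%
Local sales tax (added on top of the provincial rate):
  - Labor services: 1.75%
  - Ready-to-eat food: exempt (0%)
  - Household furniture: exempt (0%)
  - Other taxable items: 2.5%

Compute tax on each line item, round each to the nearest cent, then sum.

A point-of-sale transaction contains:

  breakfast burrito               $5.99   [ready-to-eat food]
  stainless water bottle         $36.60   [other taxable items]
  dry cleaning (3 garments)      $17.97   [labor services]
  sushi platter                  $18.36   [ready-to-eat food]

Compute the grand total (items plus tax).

$86.41

Breakfast burrito $5.99: ready-to-eat food → 7% + 0% local = 7% → $0.42
Stainless water bottle $36.60: other taxable items → 9.75% + 2.5% local = 12.25% → $4.48
Dry cleaning (3 garments) $17.97: labor services → 5.5% + 1.75% local = 7.25% → $1.30
Sushi platter $18.36: ready-to-eat food → 7% + 0% local = 7% → $1.29
Subtotal = $78.92; tax = $7.49; total due = $86.41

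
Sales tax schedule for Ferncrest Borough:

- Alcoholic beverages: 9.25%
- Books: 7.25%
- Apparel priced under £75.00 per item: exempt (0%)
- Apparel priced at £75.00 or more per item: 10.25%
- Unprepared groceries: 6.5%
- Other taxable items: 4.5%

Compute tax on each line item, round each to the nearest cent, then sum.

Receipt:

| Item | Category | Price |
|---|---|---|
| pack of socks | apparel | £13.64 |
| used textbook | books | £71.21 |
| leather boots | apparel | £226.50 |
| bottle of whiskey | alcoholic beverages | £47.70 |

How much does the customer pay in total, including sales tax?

£391.84

Pack of socks £13.64: apparel, under £75.00 → 0% → £0.00
Used textbook £71.21: books → 7.25% → £5.16
Leather boots £226.50: apparel, £75.00 or more → 10.25% → £23.22
Bottle of whiskey £47.70: alcoholic beverages → 9.25% → £4.41
Subtotal = £359.05; tax = £32.79; total due = £391.84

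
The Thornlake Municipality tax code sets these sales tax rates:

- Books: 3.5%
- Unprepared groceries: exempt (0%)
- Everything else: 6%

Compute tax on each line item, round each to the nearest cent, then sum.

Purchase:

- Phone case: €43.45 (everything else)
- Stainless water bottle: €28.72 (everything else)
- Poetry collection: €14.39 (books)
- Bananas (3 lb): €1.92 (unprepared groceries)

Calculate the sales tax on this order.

Phone case €43.45: everything else → 6% → €2.61
Stainless water bottle €28.72: everything else → 6% → €1.72
Poetry collection €14.39: books → 3.5% → €0.50
Bananas (3 lb) €1.92: unprepared groceries → 0% → €0.00
Total tax = €2.61 + €1.72 + €0.50 = €4.83

€4.83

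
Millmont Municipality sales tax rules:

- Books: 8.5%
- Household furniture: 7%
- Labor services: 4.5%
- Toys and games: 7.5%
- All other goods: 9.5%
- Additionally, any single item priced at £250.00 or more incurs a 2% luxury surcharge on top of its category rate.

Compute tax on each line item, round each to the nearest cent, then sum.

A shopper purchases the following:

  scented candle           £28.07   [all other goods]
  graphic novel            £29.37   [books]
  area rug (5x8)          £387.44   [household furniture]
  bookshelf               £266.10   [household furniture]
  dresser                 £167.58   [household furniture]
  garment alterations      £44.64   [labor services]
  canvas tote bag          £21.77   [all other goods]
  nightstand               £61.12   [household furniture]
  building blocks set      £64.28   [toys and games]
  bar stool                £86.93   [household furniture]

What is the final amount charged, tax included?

£1252.29

Scented candle £28.07: all other goods → 9.5% → £2.67
Graphic novel £29.37: books → 8.5% → £2.50
Area rug (5x8) £387.44: household furniture → 7% + 2% surcharge = 9% → £34.87
Bookshelf £266.10: household furniture → 7% + 2% surcharge = 9% → £23.95
Dresser £167.58: household furniture → 7% → £11.73
Garment alterations £44.64: labor services → 4.5% → £2.01
Canvas tote bag £21.77: all other goods → 9.5% → £2.07
Nightstand £61.12: household furniture → 7% → £4.28
Building blocks set £64.28: toys and games → 7.5% → £4.82
Bar stool £86.93: household furniture → 7% → £6.09
Subtotal = £1157.30; tax = £94.99; total due = £1252.29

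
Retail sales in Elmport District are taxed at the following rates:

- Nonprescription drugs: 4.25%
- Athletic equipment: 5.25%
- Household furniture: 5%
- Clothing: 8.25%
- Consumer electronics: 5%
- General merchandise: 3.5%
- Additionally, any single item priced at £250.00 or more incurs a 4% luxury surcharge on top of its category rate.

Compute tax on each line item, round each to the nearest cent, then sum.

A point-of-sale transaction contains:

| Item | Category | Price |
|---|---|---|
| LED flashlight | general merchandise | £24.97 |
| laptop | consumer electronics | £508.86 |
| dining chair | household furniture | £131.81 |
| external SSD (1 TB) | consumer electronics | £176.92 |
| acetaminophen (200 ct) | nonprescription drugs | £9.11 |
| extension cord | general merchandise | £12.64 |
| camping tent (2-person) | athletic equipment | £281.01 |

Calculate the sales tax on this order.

LED flashlight £24.97: general merchandise → 3.5% → £0.87
Laptop £508.86: consumer electronics → 5% + 4% surcharge = 9% → £45.80
Dining chair £131.81: household furniture → 5% → £6.59
External SSD (1 TB) £176.92: consumer electronics → 5% → £8.85
Acetaminophen (200 ct) £9.11: nonprescription drugs → 4.25% → £0.39
Extension cord £12.64: general merchandise → 3.5% → £0.44
Camping tent (2-person) £281.01: athletic equipment → 5.25% + 4% surcharge = 9.25% → £25.99
Total tax = £0.87 + £45.80 + £6.59 + £8.85 + £0.39 + £0.44 + £25.99 = £88.93

£88.93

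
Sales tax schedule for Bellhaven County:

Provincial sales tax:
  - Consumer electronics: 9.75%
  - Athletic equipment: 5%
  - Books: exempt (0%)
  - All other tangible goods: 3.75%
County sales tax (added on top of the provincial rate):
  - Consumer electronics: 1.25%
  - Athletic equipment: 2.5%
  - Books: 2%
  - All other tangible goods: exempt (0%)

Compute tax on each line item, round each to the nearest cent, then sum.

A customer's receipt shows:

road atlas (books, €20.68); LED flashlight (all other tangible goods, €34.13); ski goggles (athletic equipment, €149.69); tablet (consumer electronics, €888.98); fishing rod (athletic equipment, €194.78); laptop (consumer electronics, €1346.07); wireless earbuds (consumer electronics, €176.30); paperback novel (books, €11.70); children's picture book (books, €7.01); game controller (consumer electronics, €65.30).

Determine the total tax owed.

€300.33

Road atlas €20.68: books → 0% + 2% county = 2% → €0.41
LED flashlight €34.13: all other tangible goods → 3.75% + 0% county = 3.75% → €1.28
Ski goggles €149.69: athletic equipment → 5% + 2.5% county = 7.5% → €11.23
Tablet €888.98: consumer electronics → 9.75% + 1.25% county = 11% → €97.79
Fishing rod €194.78: athletic equipment → 5% + 2.5% county = 7.5% → €14.61
Laptop €1346.07: consumer electronics → 9.75% + 1.25% county = 11% → €148.07
Wireless earbuds €176.30: consumer electronics → 9.75% + 1.25% county = 11% → €19.39
Paperback novel €11.70: books → 0% + 2% county = 2% → €0.23
Children's picture book €7.01: books → 0% + 2% county = 2% → €0.14
Game controller €65.30: consumer electronics → 9.75% + 1.25% county = 11% → €7.18
Total tax = €0.41 + €1.28 + €11.23 + €97.79 + €14.61 + €148.07 + €19.39 + €0.23 + €0.14 + €7.18 = €300.33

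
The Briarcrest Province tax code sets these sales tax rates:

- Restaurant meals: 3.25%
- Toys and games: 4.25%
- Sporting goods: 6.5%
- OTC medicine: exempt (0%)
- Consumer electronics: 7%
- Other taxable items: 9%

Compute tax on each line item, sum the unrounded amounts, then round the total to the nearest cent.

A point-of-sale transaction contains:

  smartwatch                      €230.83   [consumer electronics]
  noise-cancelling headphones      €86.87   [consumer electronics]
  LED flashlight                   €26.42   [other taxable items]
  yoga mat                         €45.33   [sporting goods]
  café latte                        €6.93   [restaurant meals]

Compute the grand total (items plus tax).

Smartwatch €230.83: consumer electronics → 7% → €16.1581
Noise-cancelling headphones €86.87: consumer electronics → 7% → €6.0809
LED flashlight €26.42: other taxable items → 9% → €2.3778
Yoga mat €45.33: sporting goods → 6.5% → €2.94645
Café latte €6.93: restaurant meals → 3.25% → €0.225225
Subtotal = €396.38; unrounded tax = €27.788475 → €27.79; total due = €424.17

€424.17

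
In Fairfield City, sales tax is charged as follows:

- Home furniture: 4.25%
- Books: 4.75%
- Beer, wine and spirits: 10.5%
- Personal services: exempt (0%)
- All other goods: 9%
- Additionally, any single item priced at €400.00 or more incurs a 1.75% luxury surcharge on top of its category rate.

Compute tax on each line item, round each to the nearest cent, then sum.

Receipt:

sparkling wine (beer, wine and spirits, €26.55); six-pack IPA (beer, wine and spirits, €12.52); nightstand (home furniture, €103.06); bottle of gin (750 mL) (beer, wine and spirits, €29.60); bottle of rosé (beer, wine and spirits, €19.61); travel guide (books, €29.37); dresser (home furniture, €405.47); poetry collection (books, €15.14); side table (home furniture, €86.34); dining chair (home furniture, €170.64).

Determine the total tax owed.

Sparkling wine €26.55: beer, wine and spirits → 10.5% → €2.79
Six-pack IPA €12.52: beer, wine and spirits → 10.5% → €1.31
Nightstand €103.06: home furniture → 4.25% → €4.38
Bottle of gin (750 mL) €29.60: beer, wine and spirits → 10.5% → €3.11
Bottle of rosé €19.61: beer, wine and spirits → 10.5% → €2.06
Travel guide €29.37: books → 4.75% → €1.40
Dresser €405.47: home furniture → 4.25% + 1.75% surcharge = 6% → €24.33
Poetry collection €15.14: books → 4.75% → €0.72
Side table €86.34: home furniture → 4.25% → €3.67
Dining chair €170.64: home furniture → 4.25% → €7.25
Total tax = €2.79 + €1.31 + €4.38 + €3.11 + €2.06 + €1.40 + €24.33 + €0.72 + €3.67 + €7.25 = €51.02

€51.02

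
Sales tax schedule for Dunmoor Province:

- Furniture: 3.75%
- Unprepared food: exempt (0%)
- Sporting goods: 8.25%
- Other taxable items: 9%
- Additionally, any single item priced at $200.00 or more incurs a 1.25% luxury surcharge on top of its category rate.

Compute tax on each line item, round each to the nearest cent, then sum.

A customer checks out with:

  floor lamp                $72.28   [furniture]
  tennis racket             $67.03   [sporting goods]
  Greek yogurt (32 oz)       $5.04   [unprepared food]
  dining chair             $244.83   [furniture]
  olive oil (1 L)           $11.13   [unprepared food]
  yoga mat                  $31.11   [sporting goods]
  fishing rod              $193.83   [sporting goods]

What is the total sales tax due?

$39.04

Floor lamp $72.28: furniture → 3.75% → $2.71
Tennis racket $67.03: sporting goods → 8.25% → $5.53
Greek yogurt (32 oz) $5.04: unprepared food → 0% → $0.00
Dining chair $244.83: furniture → 3.75% + 1.25% surcharge = 5% → $12.24
Olive oil (1 L) $11.13: unprepared food → 0% → $0.00
Yoga mat $31.11: sporting goods → 8.25% → $2.57
Fishing rod $193.83: sporting goods → 8.25% → $15.99
Total tax = $2.71 + $5.53 + $12.24 + $2.57 + $15.99 = $39.04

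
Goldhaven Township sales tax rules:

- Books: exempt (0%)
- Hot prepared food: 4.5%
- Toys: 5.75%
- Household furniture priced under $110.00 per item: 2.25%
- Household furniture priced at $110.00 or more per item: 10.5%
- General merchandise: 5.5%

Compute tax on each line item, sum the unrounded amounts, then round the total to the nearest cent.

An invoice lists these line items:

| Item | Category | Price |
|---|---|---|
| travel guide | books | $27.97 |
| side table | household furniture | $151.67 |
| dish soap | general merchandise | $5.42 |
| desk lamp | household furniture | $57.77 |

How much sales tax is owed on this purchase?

$17.52

Travel guide $27.97: books → 0% → $0.00
Side table $151.67: household furniture, $110.00 or more → 10.5% → $15.92535
Dish soap $5.42: general merchandise → 5.5% → $0.2981
Desk lamp $57.77: household furniture, under $110.00 → 2.25% → $1.299825
Unrounded tax sum = $17.523275 → $17.52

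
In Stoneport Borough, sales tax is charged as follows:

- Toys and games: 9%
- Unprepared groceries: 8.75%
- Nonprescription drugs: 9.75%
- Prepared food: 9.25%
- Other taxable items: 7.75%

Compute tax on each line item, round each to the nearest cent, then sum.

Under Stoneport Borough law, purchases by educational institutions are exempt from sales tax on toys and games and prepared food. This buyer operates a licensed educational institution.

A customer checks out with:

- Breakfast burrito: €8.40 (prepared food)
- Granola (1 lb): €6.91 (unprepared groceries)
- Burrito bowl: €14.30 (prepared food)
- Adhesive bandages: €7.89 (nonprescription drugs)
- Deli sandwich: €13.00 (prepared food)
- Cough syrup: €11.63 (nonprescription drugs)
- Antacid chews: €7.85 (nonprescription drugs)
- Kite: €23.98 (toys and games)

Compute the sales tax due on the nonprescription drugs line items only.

€2.67

Adhesive bandages €7.89: nonprescription drugs → 9.75% → €0.77
Cough syrup €11.63: nonprescription drugs → 9.75% → €1.13
Antacid chews €7.85: nonprescription drugs → 9.75% → €0.77
Tax on nonprescription drugs = €0.77 + €1.13 + €0.77 = €2.67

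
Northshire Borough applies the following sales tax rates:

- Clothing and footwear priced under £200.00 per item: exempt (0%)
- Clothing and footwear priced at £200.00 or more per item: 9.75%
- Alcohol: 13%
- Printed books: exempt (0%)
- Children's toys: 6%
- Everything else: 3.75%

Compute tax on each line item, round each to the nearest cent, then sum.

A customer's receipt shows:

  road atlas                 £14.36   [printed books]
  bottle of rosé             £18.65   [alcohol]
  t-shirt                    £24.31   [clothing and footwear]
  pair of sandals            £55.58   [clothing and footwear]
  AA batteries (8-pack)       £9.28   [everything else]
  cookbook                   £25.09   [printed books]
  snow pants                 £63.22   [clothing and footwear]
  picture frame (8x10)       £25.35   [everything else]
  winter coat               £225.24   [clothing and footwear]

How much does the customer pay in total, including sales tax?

Road atlas £14.36: printed books → 0% → £0.00
Bottle of rosé £18.65: alcohol → 13% → £2.42
T-shirt £24.31: clothing and footwear, under £200.00 → 0% → £0.00
Pair of sandals £55.58: clothing and footwear, under £200.00 → 0% → £0.00
AA batteries (8-pack) £9.28: everything else → 3.75% → £0.35
Cookbook £25.09: printed books → 0% → £0.00
Snow pants £63.22: clothing and footwear, under £200.00 → 0% → £0.00
Picture frame (8x10) £25.35: everything else → 3.75% → £0.95
Winter coat £225.24: clothing and footwear, £200.00 or more → 9.75% → £21.96
Subtotal = £461.08; tax = £25.68; total due = £486.76

£486.76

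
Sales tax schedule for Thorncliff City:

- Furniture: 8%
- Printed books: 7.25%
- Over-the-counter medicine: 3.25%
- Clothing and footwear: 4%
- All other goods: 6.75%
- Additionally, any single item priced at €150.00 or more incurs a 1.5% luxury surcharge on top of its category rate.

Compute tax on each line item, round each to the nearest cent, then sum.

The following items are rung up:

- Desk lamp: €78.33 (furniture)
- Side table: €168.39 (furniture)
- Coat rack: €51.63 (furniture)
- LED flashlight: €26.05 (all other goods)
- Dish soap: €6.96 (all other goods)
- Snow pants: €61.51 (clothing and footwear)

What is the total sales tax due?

€31.09

Desk lamp €78.33: furniture → 8% → €6.27
Side table €168.39: furniture → 8% + 1.5% surcharge = 9.5% → €16.00
Coat rack €51.63: furniture → 8% → €4.13
LED flashlight €26.05: all other goods → 6.75% → €1.76
Dish soap €6.96: all other goods → 6.75% → €0.47
Snow pants €61.51: clothing and footwear → 4% → €2.46
Total tax = €6.27 + €16.00 + €4.13 + €1.76 + €0.47 + €2.46 = €31.09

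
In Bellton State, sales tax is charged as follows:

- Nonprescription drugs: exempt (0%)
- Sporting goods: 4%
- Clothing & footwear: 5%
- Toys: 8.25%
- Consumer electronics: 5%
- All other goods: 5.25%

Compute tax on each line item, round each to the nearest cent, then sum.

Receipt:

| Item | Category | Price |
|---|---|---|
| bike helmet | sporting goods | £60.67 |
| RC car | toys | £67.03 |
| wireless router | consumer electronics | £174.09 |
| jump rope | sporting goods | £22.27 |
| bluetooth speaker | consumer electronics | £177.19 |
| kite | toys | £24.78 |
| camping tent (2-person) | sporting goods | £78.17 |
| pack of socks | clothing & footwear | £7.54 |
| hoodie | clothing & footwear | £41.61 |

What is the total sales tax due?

£34.04

Bike helmet £60.67: sporting goods → 4% → £2.43
RC car £67.03: toys → 8.25% → £5.53
Wireless router £174.09: consumer electronics → 5% → £8.70
Jump rope £22.27: sporting goods → 4% → £0.89
Bluetooth speaker £177.19: consumer electronics → 5% → £8.86
Kite £24.78: toys → 8.25% → £2.04
Camping tent (2-person) £78.17: sporting goods → 4% → £3.13
Pack of socks £7.54: clothing & footwear → 5% → £0.38
Hoodie £41.61: clothing & footwear → 5% → £2.08
Total tax = £2.43 + £5.53 + £8.70 + £0.89 + £8.86 + £2.04 + £3.13 + £0.38 + £2.08 = £34.04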